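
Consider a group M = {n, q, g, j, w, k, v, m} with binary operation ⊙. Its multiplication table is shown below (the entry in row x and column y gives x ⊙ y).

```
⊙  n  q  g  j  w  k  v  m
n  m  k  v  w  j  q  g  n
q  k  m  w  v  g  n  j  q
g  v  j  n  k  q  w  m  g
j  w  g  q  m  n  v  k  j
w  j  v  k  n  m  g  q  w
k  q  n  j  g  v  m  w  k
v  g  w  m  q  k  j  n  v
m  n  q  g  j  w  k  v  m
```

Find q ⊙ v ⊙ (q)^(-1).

The identity is m. In row q, the entry m sits in column q, so q^(-1) = q.
q ⊙ v = j
j ⊙ q = g
(Structurally, M here is isomorphic to the dihedral group D_4.)

g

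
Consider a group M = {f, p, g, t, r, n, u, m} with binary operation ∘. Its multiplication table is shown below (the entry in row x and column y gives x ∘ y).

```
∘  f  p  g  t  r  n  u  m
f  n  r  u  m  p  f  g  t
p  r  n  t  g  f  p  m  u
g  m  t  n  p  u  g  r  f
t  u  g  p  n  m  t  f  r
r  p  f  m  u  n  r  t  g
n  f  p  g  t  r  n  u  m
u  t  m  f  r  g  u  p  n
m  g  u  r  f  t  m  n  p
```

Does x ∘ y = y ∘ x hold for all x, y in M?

m ∘ t = f but t ∘ m = r.
Since m and t do not commute, M is not abelian.

No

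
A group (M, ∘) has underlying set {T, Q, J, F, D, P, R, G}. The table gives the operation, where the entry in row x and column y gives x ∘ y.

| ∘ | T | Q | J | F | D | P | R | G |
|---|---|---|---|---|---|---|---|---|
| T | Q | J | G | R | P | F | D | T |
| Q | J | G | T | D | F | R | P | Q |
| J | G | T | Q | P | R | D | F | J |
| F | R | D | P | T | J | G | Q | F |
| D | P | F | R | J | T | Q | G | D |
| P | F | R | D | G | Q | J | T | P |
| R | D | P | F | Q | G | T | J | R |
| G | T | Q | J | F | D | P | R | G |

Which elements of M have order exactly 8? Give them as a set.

{D, F, P, R}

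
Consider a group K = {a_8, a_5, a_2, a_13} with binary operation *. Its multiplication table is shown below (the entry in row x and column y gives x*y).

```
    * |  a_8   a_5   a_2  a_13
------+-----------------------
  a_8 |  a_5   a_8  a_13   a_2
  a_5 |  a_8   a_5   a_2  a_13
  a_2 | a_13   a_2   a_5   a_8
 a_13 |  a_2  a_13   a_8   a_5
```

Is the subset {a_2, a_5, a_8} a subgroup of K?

No

a_8*a_2 = a_13, which is not in {a_2, a_5, a_8}.
The subset is not closed under *, so it is not a subgroup.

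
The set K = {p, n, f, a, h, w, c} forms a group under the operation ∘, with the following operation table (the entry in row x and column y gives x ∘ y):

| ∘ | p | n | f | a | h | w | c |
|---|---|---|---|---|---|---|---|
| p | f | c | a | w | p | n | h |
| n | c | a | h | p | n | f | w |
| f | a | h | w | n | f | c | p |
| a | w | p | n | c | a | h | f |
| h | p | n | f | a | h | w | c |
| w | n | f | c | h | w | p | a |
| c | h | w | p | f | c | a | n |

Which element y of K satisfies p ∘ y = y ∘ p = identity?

c

First locate the identity: row h matches the header, so h is the identity.
Scan row p for h: p ∘ c = h. Hence p^(-1) = c.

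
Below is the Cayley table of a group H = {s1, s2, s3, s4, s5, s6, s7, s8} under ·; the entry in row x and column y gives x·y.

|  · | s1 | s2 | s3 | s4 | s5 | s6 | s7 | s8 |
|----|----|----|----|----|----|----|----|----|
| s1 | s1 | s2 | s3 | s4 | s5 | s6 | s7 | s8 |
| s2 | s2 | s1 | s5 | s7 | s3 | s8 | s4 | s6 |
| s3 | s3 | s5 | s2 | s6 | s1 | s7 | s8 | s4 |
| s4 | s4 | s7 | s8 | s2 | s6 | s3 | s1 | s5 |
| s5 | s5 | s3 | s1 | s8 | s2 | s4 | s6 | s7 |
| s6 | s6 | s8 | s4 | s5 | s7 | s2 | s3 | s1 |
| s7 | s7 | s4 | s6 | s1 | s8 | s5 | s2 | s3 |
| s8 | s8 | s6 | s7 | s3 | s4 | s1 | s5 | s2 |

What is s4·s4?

Read row s4, column s4: s4·s4 = s2.
(Structurally, H here is isomorphic to the quaternion group Q_8.)

s2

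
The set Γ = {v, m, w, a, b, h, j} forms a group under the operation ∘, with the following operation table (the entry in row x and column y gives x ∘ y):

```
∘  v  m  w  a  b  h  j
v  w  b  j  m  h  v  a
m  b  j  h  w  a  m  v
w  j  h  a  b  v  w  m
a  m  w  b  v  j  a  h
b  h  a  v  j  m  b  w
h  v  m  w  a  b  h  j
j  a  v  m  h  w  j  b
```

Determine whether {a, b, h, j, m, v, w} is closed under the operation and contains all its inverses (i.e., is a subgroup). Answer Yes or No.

{a, b, h, j, m, v, w} contains the identity h.
Checking products: every product of two elements of {a, b, h, j, m, v, w} (read from the table) lies in {a, b, h, j, m, v, w}, so the set is closed.
In a finite group, a nonempty closed subset is a subgroup. So {a, b, h, j, m, v, w} ≤ Γ.

Yes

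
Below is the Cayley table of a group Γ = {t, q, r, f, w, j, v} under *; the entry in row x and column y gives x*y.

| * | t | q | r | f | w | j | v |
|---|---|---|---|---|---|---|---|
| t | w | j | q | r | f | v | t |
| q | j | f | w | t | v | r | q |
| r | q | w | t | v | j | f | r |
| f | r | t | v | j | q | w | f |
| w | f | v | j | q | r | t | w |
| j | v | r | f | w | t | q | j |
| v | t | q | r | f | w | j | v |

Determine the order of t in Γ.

The identity element is v (its row matches the header).
t^1 = t
t^2 = t*t = w
t^3 = w*t = f
t^4 = f*t = r
t^5 = r*t = q
t^6 = q*t = j
t^7 = j*t = v
The first power of t equal to the identity is t^7, so ord(t) = 7.

7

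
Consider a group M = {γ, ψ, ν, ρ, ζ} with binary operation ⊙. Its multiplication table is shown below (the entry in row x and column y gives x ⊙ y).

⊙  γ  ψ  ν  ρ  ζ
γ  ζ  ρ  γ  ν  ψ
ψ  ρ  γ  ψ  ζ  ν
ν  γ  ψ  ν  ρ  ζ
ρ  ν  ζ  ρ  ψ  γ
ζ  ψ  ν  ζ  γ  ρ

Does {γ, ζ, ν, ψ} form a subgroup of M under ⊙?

ψ ⊙ γ = ρ, which is not in {γ, ζ, ν, ψ}.
The subset is not closed under ⊙, so it is not a subgroup.

No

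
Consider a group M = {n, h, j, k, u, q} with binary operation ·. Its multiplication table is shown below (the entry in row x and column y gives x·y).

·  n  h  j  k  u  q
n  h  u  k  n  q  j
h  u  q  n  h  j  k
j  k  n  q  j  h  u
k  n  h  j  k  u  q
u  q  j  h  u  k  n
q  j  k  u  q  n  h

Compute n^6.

n^1 = n
n^2 = n·n = h
n^3 = h·n = u
n^4 = u·n = q
n^5 = q·n = j
n^6 = j·n = k

k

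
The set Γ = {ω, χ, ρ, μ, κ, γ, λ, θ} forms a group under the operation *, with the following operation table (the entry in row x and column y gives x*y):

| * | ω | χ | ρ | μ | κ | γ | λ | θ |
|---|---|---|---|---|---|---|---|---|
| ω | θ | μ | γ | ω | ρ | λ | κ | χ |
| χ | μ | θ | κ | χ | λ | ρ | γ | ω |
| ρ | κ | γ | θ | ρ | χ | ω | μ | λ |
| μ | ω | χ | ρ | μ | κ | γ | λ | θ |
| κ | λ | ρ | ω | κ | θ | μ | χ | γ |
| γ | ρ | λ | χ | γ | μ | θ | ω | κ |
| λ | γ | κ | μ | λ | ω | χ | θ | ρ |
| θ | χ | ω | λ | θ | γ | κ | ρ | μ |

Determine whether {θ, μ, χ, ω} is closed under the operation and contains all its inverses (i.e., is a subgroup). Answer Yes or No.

{θ, μ, χ, ω} contains the identity μ.
Checking products: every product of two elements of {θ, μ, χ, ω} (read from the table) lies in {θ, μ, χ, ω}, so the set is closed.
In a finite group, a nonempty closed subset is a subgroup. So {θ, μ, χ, ω} ≤ Γ.

Yes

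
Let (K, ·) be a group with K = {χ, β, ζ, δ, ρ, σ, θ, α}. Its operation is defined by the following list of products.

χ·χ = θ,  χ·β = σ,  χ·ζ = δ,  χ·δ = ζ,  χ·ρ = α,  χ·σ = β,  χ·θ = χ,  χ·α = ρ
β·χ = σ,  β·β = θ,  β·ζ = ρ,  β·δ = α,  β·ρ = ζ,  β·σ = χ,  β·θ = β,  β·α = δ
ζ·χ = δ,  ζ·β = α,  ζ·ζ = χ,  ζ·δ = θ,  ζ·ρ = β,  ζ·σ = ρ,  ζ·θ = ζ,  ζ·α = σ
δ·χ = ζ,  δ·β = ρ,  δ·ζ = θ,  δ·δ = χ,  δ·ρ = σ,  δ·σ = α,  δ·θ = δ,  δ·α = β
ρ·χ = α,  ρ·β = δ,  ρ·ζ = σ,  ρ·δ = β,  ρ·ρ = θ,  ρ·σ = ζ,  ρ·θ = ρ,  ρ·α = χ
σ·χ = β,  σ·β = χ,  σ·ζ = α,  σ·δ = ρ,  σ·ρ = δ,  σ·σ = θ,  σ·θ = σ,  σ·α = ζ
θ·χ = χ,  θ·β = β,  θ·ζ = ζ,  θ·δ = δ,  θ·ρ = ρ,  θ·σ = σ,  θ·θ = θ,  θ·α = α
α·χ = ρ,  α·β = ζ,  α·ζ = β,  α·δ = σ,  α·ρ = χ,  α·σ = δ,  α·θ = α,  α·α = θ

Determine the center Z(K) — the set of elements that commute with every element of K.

An element z is central iff its row equals its column in the table.
For σ: σ·ζ = α ≠ ρ = ζ·σ, so σ ∉ Z.
Checking each element this way leaves Z(K) = {θ, χ}.

{θ, χ}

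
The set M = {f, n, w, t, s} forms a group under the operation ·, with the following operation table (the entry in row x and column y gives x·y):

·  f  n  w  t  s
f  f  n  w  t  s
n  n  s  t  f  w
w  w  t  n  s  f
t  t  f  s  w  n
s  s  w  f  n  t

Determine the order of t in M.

5

The identity element is f (its row matches the header).
t^1 = t
t^2 = t·t = w
t^3 = w·t = s
t^4 = s·t = n
t^5 = n·t = f
The first power of t equal to the identity is t^5, so ord(t) = 5.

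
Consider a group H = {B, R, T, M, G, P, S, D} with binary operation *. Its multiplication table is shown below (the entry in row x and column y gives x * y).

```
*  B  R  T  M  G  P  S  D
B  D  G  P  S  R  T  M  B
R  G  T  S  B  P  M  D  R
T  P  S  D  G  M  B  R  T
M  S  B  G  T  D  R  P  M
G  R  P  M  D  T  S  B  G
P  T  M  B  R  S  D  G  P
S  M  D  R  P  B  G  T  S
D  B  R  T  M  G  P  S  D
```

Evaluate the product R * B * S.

B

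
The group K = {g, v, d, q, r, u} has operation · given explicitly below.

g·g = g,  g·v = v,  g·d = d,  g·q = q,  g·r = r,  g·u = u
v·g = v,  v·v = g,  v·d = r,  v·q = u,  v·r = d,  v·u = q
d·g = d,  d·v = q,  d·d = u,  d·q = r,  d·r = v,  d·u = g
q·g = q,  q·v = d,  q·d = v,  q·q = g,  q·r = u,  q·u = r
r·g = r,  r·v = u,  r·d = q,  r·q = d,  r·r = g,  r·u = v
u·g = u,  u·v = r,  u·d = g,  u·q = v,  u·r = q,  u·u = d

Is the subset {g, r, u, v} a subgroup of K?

No

u·u = d, which is not in {g, r, u, v}.
The subset is not closed under ·, so it is not a subgroup.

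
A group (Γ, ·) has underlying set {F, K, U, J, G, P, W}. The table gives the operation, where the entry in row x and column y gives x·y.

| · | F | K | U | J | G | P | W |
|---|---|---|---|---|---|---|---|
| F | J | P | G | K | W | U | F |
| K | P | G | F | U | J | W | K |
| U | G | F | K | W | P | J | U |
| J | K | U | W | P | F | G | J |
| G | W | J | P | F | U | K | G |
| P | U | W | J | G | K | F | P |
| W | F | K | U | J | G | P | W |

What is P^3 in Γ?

P^1 = P
P^2 = P·P = F
P^3 = F·P = U
(Structurally, Γ here is isomorphic to the cyclic group Z_7.)

U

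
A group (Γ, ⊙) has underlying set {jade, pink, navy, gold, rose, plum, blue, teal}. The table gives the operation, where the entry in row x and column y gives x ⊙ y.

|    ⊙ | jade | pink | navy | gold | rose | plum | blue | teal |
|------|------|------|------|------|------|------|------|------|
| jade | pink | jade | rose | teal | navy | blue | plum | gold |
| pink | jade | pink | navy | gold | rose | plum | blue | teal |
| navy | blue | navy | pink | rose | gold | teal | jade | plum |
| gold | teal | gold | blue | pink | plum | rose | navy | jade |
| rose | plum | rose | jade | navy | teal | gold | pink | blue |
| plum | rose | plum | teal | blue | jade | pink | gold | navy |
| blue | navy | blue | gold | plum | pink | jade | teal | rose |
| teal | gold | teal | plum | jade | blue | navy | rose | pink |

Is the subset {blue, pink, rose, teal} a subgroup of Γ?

Yes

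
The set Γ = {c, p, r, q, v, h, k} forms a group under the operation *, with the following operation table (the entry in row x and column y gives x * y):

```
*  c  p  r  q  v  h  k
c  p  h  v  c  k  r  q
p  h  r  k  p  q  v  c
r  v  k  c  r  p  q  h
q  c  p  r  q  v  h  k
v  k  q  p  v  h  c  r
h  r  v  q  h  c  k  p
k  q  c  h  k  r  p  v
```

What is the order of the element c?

The identity element is q (its row matches the header).
c^1 = c
c^2 = c * c = p
c^3 = p * c = h
c^4 = h * c = r
c^5 = r * c = v
c^6 = v * c = k
c^7 = k * c = q
The first power of c equal to the identity is c^7, so ord(c) = 7.

7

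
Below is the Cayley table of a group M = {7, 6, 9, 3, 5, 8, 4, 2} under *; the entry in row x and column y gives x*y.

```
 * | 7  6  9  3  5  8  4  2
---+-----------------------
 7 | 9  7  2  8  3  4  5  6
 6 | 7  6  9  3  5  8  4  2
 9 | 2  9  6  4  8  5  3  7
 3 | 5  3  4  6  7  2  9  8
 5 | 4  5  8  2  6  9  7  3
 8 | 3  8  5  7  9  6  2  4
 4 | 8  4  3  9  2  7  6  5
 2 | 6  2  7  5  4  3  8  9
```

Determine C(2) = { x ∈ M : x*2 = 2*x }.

Compare row 2 with column 2 entry by entry.
7*2 = 6 = 2*7, so 7 commutes with 2.
3*2 = 8 but 2*3 = 5, so 3 does not.
Collecting the elements that commute with 2: C(2) = {2, 6, 7, 9}.
(Structurally, M here is isomorphic to the dihedral group D_4.)

{2, 6, 7, 9}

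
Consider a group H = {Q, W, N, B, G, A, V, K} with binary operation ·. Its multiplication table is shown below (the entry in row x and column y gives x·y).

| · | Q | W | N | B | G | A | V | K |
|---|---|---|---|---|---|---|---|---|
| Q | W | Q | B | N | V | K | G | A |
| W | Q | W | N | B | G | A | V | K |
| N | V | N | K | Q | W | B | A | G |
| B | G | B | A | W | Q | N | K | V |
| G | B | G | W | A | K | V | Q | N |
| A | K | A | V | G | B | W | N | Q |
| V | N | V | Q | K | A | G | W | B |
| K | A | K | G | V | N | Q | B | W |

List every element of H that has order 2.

Identity is W. Compute the order of each non-identity element by repeated multiplication:
  Q: Q → W  (order 2)
  N: N → K → G → W  (order 4)
  B: B → W  (order 2)
  G: G → K → N → W  (order 4)
  A: A → W  (order 2)
  V: V → W  (order 2)
  K: K → W  (order 2)
Elements of order 2: {A, B, K, Q, V}.
(Structurally, H here is isomorphic to the dihedral group D_4.)

{A, B, K, Q, V}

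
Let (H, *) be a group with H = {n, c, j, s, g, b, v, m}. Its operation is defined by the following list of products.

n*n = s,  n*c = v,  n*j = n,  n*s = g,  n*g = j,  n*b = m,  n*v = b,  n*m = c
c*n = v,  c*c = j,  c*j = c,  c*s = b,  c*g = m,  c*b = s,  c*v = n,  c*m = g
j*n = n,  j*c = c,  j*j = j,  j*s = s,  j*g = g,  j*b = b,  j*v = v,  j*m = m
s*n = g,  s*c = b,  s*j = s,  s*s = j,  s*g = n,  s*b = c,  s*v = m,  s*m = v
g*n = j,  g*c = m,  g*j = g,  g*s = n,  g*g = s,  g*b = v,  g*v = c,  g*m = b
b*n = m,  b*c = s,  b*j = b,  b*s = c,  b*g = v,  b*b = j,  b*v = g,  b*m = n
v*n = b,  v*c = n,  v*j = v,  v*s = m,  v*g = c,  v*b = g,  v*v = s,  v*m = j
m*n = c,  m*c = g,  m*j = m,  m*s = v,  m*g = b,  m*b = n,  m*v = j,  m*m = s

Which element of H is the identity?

j

The identity e satisfies e * x = x for all x, so its row in the table reproduces the column headers.
Row j reads: n, c, j, s, g, b, v, m — exactly the header order. So j is the identity.
(Structurally, H here is isomorphic to Z_2 x Z_4.)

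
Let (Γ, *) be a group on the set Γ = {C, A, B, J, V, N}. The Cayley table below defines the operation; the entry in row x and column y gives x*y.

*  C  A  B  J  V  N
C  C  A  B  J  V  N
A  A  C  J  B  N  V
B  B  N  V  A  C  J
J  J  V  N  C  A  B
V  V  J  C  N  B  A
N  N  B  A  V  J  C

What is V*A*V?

A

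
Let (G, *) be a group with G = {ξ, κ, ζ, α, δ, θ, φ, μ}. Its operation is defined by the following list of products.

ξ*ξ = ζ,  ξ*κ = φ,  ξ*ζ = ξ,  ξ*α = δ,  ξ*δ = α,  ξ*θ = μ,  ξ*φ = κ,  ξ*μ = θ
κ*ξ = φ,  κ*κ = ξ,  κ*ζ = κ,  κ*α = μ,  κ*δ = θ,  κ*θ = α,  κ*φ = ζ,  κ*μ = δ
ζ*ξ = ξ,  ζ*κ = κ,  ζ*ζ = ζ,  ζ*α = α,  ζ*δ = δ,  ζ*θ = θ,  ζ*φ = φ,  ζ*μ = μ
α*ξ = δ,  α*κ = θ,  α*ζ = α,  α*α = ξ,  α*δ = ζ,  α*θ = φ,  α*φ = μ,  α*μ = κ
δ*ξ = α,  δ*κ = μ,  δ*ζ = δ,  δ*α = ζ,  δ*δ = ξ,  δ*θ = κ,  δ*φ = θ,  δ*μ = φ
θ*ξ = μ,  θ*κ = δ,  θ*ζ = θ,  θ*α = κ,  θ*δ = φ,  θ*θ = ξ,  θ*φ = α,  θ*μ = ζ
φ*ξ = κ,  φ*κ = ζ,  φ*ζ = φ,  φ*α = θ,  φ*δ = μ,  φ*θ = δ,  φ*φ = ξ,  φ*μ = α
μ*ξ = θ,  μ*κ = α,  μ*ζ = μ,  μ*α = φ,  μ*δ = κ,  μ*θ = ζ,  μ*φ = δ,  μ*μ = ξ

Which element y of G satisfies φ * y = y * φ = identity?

κ

First locate the identity: row ζ matches the header, so ζ is the identity.
Scan row φ for ζ: φ * κ = ζ. Hence φ^(-1) = κ.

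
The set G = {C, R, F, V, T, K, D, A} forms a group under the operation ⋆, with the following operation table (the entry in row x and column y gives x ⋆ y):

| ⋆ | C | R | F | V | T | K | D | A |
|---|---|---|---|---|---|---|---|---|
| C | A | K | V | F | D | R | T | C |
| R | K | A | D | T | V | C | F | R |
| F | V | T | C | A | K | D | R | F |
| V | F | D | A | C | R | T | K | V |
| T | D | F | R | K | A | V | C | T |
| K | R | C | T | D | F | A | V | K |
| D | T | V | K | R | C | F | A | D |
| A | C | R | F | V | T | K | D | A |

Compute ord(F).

The identity element is A (its row matches the header).
F^1 = F
F^2 = F ⋆ F = C
F^3 = C ⋆ F = V
F^4 = V ⋆ F = A
The first power of F equal to the identity is F^4, so ord(F) = 4.

4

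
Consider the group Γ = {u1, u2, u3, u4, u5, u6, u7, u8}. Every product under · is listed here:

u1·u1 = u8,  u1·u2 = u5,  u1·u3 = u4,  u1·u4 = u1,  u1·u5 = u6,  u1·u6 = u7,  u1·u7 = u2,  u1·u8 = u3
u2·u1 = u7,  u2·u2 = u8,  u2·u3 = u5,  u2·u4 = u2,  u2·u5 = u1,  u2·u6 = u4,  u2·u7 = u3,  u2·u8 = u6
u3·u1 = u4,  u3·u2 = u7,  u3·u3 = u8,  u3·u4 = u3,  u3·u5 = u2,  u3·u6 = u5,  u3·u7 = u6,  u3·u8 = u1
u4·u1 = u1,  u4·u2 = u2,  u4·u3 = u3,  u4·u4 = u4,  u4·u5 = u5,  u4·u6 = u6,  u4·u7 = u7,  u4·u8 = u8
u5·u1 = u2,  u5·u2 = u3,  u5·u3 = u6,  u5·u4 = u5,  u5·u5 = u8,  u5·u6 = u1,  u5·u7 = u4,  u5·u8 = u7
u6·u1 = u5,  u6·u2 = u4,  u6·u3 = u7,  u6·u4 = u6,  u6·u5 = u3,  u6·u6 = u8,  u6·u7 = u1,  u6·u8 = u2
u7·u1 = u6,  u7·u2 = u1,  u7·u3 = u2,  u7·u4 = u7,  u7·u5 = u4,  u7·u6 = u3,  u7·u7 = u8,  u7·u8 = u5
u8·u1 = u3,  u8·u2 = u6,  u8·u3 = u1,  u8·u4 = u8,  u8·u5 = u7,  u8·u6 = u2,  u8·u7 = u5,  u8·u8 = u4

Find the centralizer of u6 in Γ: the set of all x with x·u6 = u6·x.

{u2, u4, u6, u8}

Compare row u6 with column u6 entry by entry.
u8·u6 = u2 = u6·u8, so u8 commutes with u6.
u7·u6 = u3 but u6·u7 = u1, so u7 does not.
Collecting the elements that commute with u6: C(u6) = {u2, u4, u6, u8}.
(Structurally, Γ here is isomorphic to the quaternion group Q_8.)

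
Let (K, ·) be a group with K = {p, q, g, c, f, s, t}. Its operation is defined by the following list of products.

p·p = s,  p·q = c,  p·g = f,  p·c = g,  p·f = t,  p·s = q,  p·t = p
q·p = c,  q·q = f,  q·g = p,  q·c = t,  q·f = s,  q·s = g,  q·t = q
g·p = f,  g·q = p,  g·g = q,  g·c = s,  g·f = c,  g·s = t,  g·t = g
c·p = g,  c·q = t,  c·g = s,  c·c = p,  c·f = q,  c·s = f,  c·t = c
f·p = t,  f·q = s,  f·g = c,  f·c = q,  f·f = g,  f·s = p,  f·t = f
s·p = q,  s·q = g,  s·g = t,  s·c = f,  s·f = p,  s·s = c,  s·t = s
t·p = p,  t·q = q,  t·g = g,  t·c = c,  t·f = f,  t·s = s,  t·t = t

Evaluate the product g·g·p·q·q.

q

g·g = q
q·p = c
c·q = t
t·q = q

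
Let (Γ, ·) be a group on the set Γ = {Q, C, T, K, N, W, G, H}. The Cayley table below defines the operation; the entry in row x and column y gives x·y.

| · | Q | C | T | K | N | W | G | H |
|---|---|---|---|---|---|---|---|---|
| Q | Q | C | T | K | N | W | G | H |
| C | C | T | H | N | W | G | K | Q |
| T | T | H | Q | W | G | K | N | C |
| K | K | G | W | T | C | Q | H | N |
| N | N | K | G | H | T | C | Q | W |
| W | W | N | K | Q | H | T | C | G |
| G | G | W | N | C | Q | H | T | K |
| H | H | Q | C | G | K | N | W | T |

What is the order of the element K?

The identity element is Q (its row matches the header).
K^1 = K
K^2 = K·K = T
K^3 = T·K = W
K^4 = W·K = Q
The first power of K equal to the identity is K^4, so ord(K) = 4.

4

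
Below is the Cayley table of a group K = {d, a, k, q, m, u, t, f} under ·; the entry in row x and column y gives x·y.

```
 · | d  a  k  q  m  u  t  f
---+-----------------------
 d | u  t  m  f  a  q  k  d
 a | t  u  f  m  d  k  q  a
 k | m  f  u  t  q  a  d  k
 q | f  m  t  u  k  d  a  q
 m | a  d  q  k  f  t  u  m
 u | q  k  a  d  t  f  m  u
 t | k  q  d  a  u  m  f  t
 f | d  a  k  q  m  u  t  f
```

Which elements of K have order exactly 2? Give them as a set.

Identity is f. Compute the order of each non-identity element by repeated multiplication:
  d: d → u → q → f  (order 4)
  a: a → u → k → f  (order 4)
  k: k → u → a → f  (order 4)
  q: q → u → d → f  (order 4)
  m: m → f  (order 2)
  u: u → f  (order 2)
  t: t → f  (order 2)
Elements of order 2: {m, t, u}.

{m, t, u}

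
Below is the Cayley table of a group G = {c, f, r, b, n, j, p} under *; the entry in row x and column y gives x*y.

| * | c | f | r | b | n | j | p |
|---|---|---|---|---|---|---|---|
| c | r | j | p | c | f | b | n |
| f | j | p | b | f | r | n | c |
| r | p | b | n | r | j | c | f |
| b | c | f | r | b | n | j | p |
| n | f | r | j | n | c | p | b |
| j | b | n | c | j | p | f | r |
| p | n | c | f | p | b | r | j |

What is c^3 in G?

p

c^1 = c
c^2 = c*c = r
c^3 = r*c = p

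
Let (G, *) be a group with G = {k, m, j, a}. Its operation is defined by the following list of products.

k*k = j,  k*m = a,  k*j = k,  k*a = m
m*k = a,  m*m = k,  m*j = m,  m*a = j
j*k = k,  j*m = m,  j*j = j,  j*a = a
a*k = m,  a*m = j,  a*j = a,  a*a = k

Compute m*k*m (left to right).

m*k = a
a*m = j

j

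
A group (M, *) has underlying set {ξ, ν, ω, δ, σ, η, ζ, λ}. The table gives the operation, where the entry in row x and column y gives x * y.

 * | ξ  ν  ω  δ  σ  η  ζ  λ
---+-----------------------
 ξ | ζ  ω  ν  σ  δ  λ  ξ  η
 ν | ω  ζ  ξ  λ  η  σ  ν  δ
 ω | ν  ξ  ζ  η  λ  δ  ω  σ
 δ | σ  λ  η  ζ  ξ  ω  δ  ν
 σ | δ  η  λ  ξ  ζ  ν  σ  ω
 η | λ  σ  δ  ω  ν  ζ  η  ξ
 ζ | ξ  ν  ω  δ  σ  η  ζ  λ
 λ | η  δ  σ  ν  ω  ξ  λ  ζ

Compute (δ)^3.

δ

δ^1 = δ
δ^2 = δ * δ = ζ
δ^3 = ζ * δ = δ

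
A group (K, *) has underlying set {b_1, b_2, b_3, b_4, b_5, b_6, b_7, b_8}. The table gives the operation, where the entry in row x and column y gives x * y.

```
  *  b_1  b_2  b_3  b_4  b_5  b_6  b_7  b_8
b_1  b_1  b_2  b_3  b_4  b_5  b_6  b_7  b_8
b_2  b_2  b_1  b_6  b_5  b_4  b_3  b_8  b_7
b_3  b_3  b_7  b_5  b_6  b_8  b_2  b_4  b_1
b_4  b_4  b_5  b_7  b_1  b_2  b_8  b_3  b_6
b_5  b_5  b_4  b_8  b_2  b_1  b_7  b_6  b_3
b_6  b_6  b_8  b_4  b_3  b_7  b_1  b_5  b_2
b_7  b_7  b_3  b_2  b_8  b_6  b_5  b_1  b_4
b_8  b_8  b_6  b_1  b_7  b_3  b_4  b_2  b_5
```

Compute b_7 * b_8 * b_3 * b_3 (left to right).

b_7 * b_8 = b_4
b_4 * b_3 = b_7
b_7 * b_3 = b_2

b_2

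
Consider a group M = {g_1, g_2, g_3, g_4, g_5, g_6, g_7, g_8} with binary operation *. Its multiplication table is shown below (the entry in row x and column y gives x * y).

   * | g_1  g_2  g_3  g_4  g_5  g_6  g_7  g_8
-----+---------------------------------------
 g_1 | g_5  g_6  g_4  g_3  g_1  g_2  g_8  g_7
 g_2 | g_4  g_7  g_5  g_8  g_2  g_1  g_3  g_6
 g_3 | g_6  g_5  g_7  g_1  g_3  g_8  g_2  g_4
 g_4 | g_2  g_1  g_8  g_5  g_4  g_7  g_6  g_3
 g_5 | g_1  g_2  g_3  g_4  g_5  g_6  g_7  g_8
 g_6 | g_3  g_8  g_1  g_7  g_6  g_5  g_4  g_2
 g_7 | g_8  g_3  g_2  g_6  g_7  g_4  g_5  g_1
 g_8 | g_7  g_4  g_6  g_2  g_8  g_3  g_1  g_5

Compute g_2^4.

g_2^1 = g_2
g_2^2 = g_2 * g_2 = g_7
g_2^3 = g_7 * g_2 = g_3
g_2^4 = g_3 * g_2 = g_5

g_5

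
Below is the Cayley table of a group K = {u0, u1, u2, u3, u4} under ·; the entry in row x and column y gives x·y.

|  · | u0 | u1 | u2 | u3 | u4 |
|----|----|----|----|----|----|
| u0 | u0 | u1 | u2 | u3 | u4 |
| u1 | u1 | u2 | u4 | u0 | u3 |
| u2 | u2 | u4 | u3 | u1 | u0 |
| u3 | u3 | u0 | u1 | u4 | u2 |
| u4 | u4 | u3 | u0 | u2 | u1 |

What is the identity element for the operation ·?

u0

The identity e satisfies e·x = x for all x, so its row in the table reproduces the column headers.
Row u0 reads: u0, u1, u2, u3, u4 — exactly the header order. So u0 is the identity.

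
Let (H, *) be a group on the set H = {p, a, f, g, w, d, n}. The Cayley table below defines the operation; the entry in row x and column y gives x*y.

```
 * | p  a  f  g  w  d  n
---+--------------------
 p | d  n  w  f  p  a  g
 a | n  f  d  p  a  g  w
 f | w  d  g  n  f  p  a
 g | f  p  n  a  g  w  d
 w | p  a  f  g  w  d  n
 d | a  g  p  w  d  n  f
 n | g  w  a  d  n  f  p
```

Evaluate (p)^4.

p^1 = p
p^2 = p*p = d
p^3 = d*p = a
p^4 = a*p = n
(Structurally, H here is isomorphic to the cyclic group Z_7.)

n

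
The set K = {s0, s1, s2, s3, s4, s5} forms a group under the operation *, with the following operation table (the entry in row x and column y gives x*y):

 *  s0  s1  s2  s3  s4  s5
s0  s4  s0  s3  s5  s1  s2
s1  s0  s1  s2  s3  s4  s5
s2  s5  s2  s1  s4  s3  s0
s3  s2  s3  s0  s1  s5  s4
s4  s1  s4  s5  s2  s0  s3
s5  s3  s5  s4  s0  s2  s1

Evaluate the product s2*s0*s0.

s3

s2*s0 = s5
s5*s0 = s3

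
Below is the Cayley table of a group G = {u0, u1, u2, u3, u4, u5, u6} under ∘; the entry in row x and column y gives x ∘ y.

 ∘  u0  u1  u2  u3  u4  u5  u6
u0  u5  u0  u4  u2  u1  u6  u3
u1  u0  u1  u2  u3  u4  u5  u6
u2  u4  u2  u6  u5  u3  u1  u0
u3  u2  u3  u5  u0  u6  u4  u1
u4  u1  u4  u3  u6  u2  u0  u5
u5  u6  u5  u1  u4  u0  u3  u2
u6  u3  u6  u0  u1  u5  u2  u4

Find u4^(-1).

u0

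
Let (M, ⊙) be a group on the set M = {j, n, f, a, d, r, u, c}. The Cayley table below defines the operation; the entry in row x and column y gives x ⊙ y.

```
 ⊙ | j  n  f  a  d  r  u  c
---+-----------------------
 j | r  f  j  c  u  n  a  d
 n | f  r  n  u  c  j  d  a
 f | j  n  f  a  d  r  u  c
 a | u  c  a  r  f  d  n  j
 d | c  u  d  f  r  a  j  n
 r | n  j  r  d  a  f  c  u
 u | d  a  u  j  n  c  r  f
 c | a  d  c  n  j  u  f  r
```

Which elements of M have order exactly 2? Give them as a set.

Identity is f. Compute the order of each non-identity element by repeated multiplication:
  j: j → r → n → f  (order 4)
  n: n → r → j → f  (order 4)
  a: a → r → d → f  (order 4)
  d: d → r → a → f  (order 4)
  r: r → f  (order 2)
  u: u → r → c → f  (order 4)
  c: c → r → u → f  (order 4)
Elements of order 2: {r}.

{r}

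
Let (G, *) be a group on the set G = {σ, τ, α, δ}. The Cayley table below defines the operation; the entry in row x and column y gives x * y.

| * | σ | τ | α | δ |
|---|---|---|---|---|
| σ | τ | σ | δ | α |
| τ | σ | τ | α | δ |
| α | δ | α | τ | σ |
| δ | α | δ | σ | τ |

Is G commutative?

Check whether the table is symmetric across its main diagonal.
Every entry (row x, col y) equals the entry (row y, col x), so G is abelian.

Yes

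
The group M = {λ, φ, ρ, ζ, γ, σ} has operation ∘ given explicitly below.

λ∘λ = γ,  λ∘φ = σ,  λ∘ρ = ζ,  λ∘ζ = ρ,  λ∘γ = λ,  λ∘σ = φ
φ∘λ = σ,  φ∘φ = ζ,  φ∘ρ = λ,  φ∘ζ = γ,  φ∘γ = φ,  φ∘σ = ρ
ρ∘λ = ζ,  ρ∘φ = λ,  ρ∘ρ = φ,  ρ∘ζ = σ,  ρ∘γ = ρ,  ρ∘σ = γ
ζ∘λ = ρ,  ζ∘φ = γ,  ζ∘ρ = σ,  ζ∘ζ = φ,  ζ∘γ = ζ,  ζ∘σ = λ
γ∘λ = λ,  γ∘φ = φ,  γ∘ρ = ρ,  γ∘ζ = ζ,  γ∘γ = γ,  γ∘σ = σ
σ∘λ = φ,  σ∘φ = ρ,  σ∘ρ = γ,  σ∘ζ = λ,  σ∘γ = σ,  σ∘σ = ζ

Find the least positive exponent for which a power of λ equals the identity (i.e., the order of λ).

2

The identity element is γ (its row matches the header).
λ^1 = λ
λ^2 = λ ∘ λ = γ
The first power of λ equal to the identity is λ^2, so ord(λ) = 2.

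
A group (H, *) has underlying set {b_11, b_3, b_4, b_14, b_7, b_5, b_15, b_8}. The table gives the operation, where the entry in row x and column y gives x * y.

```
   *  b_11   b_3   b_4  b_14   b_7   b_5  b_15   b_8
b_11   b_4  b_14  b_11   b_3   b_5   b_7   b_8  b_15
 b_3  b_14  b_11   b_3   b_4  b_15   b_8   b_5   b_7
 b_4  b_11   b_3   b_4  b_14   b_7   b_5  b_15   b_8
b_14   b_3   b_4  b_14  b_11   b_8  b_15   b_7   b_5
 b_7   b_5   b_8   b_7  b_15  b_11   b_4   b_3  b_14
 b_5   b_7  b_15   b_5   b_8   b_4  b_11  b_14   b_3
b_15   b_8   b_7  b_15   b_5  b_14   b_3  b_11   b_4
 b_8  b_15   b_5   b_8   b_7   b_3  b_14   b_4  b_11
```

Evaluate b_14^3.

b_3

b_14^1 = b_14
b_14^2 = b_14 * b_14 = b_11
b_14^3 = b_11 * b_14 = b_3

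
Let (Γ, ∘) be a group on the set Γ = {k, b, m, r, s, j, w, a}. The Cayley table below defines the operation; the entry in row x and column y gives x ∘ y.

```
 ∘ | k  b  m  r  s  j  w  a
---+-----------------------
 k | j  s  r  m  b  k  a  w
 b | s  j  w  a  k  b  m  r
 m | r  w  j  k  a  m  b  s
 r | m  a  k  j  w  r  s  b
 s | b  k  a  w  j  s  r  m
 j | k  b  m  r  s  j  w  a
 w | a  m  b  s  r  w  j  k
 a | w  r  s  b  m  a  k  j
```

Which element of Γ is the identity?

The identity e satisfies e ∘ x = x for all x, so its row in the table reproduces the column headers.
Row j reads: k, b, m, r, s, j, w, a — exactly the header order. So j is the identity.
(Structurally, Γ here is isomorphic to the elementary abelian group (Z_2)^3.)

j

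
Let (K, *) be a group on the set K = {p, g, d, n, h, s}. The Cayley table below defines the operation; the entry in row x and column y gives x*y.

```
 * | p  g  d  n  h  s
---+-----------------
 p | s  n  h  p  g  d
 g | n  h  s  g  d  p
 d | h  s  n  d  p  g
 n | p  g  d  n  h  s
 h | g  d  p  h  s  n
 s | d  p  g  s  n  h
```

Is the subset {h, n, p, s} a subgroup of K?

p*s = d, which is not in {h, n, p, s}.
The subset is not closed under *, so it is not a subgroup.
(Structurally, K here is isomorphic to the cyclic group Z_6.)

No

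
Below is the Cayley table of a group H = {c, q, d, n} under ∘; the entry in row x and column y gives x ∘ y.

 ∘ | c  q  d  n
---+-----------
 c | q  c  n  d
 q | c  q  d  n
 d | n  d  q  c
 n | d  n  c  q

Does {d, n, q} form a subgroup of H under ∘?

n ∘ d = c, which is not in {d, n, q}.
The subset is not closed under ∘, so it is not a subgroup.

No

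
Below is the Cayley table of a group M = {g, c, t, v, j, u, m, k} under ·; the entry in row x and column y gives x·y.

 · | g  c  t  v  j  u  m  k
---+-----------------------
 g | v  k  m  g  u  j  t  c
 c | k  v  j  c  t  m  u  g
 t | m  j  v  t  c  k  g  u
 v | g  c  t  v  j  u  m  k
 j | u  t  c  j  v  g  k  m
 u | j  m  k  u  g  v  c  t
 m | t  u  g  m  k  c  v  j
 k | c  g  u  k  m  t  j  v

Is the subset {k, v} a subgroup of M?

Yes

{k, v} contains the identity v.
Checking products: every product of two elements of {k, v} (read from the table) lies in {k, v}, so the set is closed.
In a finite group, a nonempty closed subset is a subgroup. So {k, v} ≤ M.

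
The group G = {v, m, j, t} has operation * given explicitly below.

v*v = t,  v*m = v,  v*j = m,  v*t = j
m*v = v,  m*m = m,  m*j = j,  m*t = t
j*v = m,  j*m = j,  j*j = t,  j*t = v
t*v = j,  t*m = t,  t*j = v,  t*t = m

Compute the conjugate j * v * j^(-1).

The identity is m. In row j, the entry m sits in column v, so j^(-1) = v.
j * v = m
m * v = v

v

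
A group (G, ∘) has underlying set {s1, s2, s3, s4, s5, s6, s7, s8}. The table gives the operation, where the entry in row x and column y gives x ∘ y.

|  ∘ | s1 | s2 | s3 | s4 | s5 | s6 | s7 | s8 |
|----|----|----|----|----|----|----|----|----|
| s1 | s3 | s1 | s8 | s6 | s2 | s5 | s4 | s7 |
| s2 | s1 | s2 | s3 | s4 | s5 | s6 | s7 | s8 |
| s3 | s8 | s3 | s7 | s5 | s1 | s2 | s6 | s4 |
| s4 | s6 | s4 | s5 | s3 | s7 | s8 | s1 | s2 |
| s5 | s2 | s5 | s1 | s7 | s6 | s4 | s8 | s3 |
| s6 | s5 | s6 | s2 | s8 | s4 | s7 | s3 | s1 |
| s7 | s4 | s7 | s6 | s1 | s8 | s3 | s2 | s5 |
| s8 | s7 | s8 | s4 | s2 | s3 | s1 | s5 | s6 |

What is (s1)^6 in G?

s6

s1^1 = s1
s1^2 = s1 ∘ s1 = s3
s1^3 = s3 ∘ s1 = s8
s1^4 = s8 ∘ s1 = s7
s1^5 = s7 ∘ s1 = s4
s1^6 = s4 ∘ s1 = s6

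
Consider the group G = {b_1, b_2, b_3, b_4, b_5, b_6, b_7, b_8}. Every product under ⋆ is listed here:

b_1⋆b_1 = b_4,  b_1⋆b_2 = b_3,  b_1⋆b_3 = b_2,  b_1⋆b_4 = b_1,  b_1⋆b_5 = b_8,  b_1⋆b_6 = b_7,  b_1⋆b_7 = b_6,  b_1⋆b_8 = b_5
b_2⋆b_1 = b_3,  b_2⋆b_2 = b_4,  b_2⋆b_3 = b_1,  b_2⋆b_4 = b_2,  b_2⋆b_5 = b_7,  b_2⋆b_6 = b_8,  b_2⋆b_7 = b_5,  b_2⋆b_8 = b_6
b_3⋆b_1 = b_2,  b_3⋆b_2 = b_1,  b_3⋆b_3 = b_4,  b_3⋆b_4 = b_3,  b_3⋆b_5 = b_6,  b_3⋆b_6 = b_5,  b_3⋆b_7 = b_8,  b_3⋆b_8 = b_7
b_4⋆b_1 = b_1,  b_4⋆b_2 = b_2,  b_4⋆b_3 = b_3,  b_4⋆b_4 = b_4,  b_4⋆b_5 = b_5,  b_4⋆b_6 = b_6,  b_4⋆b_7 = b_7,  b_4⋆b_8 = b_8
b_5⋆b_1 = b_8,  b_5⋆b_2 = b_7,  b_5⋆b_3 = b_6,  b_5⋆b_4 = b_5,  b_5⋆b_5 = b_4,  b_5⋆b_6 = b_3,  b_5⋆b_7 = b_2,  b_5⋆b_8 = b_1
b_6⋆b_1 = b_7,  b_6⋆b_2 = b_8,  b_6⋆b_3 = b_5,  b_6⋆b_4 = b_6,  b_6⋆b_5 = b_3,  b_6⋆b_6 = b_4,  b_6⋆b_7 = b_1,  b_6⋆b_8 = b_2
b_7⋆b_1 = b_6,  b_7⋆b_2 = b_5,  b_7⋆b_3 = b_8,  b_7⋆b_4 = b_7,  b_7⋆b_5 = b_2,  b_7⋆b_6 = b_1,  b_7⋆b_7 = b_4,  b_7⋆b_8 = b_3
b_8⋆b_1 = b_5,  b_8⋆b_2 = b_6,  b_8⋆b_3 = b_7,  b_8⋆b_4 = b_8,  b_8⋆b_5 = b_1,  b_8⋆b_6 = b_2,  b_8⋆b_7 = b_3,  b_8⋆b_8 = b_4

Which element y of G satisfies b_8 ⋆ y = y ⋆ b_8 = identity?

b_8

First locate the identity: row b_4 matches the header, so b_4 is the identity.
Scan row b_8 for b_4: b_8 ⋆ b_8 = b_4. Hence b_8^(-1) = b_8.
(Structurally, G here is isomorphic to the elementary abelian group (Z_2)^3.)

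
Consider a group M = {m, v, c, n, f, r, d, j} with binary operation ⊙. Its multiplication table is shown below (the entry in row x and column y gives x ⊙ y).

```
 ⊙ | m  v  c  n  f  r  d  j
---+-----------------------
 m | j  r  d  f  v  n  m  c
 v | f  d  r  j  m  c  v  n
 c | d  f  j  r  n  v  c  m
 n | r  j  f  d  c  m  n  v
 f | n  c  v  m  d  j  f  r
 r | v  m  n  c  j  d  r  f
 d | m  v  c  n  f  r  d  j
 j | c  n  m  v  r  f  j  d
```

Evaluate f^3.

f^1 = f
f^2 = f ⊙ f = d
f^3 = d ⊙ f = f

f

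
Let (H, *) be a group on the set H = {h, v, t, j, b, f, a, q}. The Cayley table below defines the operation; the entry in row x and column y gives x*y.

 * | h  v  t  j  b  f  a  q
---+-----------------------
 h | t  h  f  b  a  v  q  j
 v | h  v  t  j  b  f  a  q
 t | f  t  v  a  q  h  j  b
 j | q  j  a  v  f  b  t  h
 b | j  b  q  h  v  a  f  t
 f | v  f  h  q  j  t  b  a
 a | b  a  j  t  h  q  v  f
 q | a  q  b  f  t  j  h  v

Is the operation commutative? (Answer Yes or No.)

f*b = j but b*f = a.
Since f and b do not commute, H is not abelian.

No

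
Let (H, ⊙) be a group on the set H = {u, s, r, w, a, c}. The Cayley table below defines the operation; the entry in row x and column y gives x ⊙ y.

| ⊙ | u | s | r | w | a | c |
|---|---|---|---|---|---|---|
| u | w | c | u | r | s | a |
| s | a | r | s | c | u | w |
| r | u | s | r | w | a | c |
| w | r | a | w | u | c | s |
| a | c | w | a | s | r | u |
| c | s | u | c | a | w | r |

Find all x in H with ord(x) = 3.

Identity is r. Compute the order of each non-identity element by repeated multiplication:
  u: u → w → r  (order 3)
  s: s → r  (order 2)
  w: w → u → r  (order 3)
  a: a → r  (order 2)
  c: c → r  (order 2)
Elements of order 3: {u, w}.

{u, w}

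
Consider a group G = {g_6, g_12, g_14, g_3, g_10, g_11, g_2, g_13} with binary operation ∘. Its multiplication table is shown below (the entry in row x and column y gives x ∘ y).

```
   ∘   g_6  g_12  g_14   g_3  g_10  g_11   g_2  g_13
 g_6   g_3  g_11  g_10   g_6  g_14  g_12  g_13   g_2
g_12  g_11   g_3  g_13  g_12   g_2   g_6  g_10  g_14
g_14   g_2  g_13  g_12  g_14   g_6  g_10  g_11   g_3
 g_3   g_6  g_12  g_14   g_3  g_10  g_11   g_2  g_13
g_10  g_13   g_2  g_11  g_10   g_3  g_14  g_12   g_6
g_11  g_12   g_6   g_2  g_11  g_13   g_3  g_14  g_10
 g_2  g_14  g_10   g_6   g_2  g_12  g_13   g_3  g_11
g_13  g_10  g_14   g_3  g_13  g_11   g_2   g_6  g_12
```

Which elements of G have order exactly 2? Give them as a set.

Identity is g_3. Compute the order of each non-identity element by repeated multiplication:
  g_6: g_6 → g_3  (order 2)
  g_12: g_12 → g_3  (order 2)
  g_14: g_14 → g_12 → g_13 → g_3  (order 4)
  g_10: g_10 → g_3  (order 2)
  g_11: g_11 → g_3  (order 2)
  g_2: g_2 → g_3  (order 2)
  g_13: g_13 → g_12 → g_14 → g_3  (order 4)
Elements of order 2: {g_10, g_11, g_12, g_2, g_6}.

{g_10, g_11, g_12, g_2, g_6}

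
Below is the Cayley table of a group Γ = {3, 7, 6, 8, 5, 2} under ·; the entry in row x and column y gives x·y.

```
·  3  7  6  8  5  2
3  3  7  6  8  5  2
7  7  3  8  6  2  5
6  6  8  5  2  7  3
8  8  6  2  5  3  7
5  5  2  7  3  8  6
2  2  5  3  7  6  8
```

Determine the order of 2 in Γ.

The identity element is 3 (its row matches the header).
2^1 = 2
2^2 = 2·2 = 8
2^3 = 8·2 = 7
2^4 = 7·2 = 5
2^5 = 5·2 = 6
2^6 = 6·2 = 3
The first power of 2 equal to the identity is 2^6, so ord(2) = 6.
(Structurally, Γ here is isomorphic to the cyclic group Z_6.)

6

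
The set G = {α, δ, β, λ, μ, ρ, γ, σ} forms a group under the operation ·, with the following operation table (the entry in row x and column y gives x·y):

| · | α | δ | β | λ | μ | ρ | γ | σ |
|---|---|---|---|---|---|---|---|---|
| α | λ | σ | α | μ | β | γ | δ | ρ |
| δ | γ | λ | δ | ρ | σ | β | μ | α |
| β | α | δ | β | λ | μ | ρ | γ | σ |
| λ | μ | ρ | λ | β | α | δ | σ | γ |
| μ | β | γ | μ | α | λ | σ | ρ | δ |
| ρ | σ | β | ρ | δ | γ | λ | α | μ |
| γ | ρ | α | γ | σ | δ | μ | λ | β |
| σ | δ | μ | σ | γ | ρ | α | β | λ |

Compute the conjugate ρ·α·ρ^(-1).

μ

The identity is β. In row ρ, the entry β sits in column δ, so ρ^(-1) = δ.
ρ·α = σ
σ·δ = μ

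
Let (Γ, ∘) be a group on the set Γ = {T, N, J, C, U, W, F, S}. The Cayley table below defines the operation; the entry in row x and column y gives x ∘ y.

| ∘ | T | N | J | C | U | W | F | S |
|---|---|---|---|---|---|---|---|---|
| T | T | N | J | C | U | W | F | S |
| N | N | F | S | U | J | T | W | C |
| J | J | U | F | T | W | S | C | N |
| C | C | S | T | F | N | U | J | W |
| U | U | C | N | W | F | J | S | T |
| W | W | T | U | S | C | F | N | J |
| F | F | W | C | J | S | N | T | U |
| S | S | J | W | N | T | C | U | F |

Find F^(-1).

First locate the identity: row T matches the header, so T is the identity.
Scan row F for T: F ∘ F = T. Hence F^(-1) = F.

F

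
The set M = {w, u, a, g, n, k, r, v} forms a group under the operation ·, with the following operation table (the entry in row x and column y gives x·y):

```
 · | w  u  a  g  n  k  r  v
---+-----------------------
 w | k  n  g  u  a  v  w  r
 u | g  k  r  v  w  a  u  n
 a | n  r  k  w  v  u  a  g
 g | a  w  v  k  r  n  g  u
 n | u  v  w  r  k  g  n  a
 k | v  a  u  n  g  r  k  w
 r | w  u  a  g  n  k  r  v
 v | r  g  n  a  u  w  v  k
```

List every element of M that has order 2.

Identity is r. Compute the order of each non-identity element by repeated multiplication:
  w: w → k → v → r  (order 4)
  u: u → k → a → r  (order 4)
  a: a → k → u → r  (order 4)
  g: g → k → n → r  (order 4)
  n: n → k → g → r  (order 4)
  k: k → r  (order 2)
  v: v → k → w → r  (order 4)
Elements of order 2: {k}.

{k}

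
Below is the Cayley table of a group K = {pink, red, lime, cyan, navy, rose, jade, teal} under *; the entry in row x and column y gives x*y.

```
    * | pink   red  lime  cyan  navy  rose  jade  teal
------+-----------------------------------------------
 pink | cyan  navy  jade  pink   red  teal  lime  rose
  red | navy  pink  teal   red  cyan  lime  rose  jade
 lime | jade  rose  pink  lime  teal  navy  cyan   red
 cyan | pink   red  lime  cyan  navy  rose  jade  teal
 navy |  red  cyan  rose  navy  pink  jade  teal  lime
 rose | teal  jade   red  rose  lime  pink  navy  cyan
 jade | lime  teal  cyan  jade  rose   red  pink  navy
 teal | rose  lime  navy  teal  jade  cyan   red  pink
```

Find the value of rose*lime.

Read row rose, column lime: rose*lime = red.

red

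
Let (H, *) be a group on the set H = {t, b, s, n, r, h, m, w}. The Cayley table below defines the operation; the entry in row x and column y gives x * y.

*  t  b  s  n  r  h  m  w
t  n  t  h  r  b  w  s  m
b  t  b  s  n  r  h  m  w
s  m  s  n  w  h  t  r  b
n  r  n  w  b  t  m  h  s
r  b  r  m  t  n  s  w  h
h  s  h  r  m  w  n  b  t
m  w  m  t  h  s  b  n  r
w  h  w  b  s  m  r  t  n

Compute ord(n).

2

The identity element is b (its row matches the header).
n^1 = n
n^2 = n * n = b
The first power of n equal to the identity is n^2, so ord(n) = 2.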